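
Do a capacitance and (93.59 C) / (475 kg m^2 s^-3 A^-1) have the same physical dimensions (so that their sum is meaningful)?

In SI base units:
  a capacitance:  [capacitance] = kg⁻¹·m⁻²·s⁴·A²
  (93.59 C) / (475 kg m^2 s^-3 A^-1):  [s·A] / [kg·m²·s⁻³·A⁻¹] = kg⁻¹·m⁻²·s⁴·A²
Both are kg⁻¹·m⁻²·s⁴·A², so they have the same dimensions and can be added.

Yes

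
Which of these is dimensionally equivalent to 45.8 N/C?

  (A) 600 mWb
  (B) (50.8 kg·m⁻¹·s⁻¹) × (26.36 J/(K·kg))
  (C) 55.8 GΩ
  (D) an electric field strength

Reference: N·C⁻¹ = kg·m·s⁻²·(s·A)⁻¹ = kg·m·s⁻³·A⁻¹.
Each option:
  (A) Wb = V·s = kg·m²·s⁻²·A⁻¹
  (B) [kg·m⁻¹·s⁻¹] · [m²·s⁻²·K⁻¹] = kg·m·s⁻³·K⁻¹
  (C) Ω = V·A⁻¹ = kg·m²·s⁻³·A⁻²
  (D) [electric field strength] = kg·m·s⁻³·A⁻¹  ← same
Only (D) matches kg·m·s⁻³·A⁻¹.

(D)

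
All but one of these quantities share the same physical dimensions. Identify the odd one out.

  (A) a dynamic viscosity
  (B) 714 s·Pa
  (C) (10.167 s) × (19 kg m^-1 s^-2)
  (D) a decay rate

(D)

Work out the base dimensions of each:
  (A) [dynamic viscosity] = kg·m⁻¹·s⁻¹
  (B) Pa·s = N·m⁻²·s = kg·m⁻¹·s⁻¹
  (C) [s] · [kg·m⁻¹·s⁻²] = kg·m⁻¹·s⁻¹
  (D) [decay rate] = s⁻¹
All reduce to kg·m⁻¹·s⁻¹ except (D), which is s⁻¹.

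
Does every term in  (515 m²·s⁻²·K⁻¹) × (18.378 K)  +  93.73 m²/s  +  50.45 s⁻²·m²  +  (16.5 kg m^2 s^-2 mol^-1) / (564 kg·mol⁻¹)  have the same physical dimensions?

No

Expand each in SI base units:
  (515 m²·s⁻²·K⁻¹) × (18.378 K):  [m²·s⁻²·K⁻¹] · [K] = m²·s⁻²
  93.73 m²/s:  m²·s⁻¹
  50.45 s⁻²·m²:  m²·s⁻²
  (16.5 kg m^2 s^-2 mol^-1) / (564 kg·mol⁻¹):  [kg·m²·s⁻²·mol⁻¹] / [kg·mol⁻¹] = m²·s⁻²
The terms do not share a single dimension (m²·s⁻² vs m²·s⁻¹).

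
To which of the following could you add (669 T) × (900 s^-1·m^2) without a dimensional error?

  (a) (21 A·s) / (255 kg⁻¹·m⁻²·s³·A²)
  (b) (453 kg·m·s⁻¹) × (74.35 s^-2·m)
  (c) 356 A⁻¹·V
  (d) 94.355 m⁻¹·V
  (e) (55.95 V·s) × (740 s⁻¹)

Reference: [kg·s⁻²·A⁻¹] · [m²·s⁻¹] = kg·m²·s⁻³·A⁻¹.
Each option:
  (a) [s·A] / [kg⁻¹·m⁻²·s³·A²] = kg·m²·s⁻²·A⁻¹
  (b) [kg·m·s⁻¹] · [m·s⁻²] = kg·m²·s⁻³
  (c) V·A⁻¹ = J·C⁻¹·A⁻¹ = kg·m²·s⁻³·A⁻²
  (d) V·m⁻¹ = J·C⁻¹·m⁻¹ = kg·m·s⁻³·A⁻¹
  (e) [kg·m²·s⁻²·A⁻¹] · [s⁻¹] = kg·m²·s⁻³·A⁻¹  ← same
Only (e) matches kg·m²·s⁻³·A⁻¹.

(e)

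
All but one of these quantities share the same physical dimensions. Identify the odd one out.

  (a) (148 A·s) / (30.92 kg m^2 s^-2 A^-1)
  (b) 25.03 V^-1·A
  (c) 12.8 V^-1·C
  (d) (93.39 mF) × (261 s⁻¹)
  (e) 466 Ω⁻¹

(c)

Reduce each to base SI dimensions:
  (a) [s·A] / [kg·m²·s⁻²·A⁻¹] = kg⁻¹·m⁻²·s³·A²
  (b) A·V⁻¹ = A·(J·C⁻¹)⁻¹ = kg⁻¹·m⁻²·s³·A²
  (c) C·V⁻¹ = s·A·(J·C⁻¹)⁻¹ = kg⁻¹·m⁻²·s⁴·A²
  (d) [kg⁻¹·m⁻²·s⁴·A²] · [s⁻¹] = kg⁻¹·m⁻²·s³·A²
  (e) Ω⁻¹ = (V·A⁻¹)⁻¹ = kg⁻¹·m⁻²·s³·A²
All reduce to kg⁻¹·m⁻²·s³·A² except (c), which is kg⁻¹·m⁻²·s⁴·A².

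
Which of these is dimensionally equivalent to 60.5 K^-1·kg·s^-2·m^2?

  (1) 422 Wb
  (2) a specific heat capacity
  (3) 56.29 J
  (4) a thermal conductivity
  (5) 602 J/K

(5)

Reference: kg·m²·s⁻²·K⁻¹.
Each option:
  (1) Wb = V·s = kg·m²·s⁻²·A⁻¹
  (2) [specific heat capacity] = m²·s⁻²·K⁻¹
  (3) J = N·m = kg·m²·s⁻²
  (4) [thermal conductivity] = kg·m·s⁻³·K⁻¹
  (5) J·K⁻¹ = N·m·K⁻¹ = kg·m²·s⁻²·K⁻¹  ← same
Only (5) matches kg·m²·s⁻²·K⁻¹.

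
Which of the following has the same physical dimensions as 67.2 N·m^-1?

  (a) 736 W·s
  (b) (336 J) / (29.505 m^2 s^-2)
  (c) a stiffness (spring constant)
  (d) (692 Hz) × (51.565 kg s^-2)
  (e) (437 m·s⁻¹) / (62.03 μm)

Reference: N·m⁻¹ = kg·m·s⁻²·m⁻¹ = kg·s⁻².
Each option:
  (a) W·s = J·s⁻¹·s = kg·m²·s⁻²
  (b) [kg·m²·s⁻²] / [m²·s⁻²] = kg
  (c) [stiffness (spring constant)] = kg·s⁻²  ← same
  (d) [s⁻¹] · [kg·s⁻²] = kg·s⁻³
  (e) [m·s⁻¹] / [m] = s⁻¹
Only (c) matches kg·s⁻².

(c)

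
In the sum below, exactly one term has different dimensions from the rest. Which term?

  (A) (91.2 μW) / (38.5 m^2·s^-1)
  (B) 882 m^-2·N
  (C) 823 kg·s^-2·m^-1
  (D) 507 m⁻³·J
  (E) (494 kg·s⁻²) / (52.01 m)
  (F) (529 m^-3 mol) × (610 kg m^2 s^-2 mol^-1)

(A)

Reduce each to base SI dimensions:
  (A) [kg·m²·s⁻³] / [m²·s⁻¹] = kg·s⁻²
  (B) N·m⁻² = kg·m·s⁻²·m⁻² = kg·m⁻¹·s⁻²
  (C) kg·m⁻¹·s⁻²
  (D) J·m⁻³ = N·m·m⁻³ = kg·m⁻¹·s⁻²
  (E) [kg·s⁻²] / [m] = kg·m⁻¹·s⁻²
  (F) [m⁻³·mol] · [kg·m²·s⁻²·mol⁻¹] = kg·m⁻¹·s⁻²
All reduce to kg·m⁻¹·s⁻² except (A), which is kg·s⁻².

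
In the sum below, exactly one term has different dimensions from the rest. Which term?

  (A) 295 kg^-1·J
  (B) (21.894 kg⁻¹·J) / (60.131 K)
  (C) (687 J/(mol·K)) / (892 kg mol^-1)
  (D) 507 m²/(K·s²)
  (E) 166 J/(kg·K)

Dimensions:
  (A) J·kg⁻¹ = N·m·kg⁻¹ = m²·s⁻²
  (B) [m²·s⁻²] / [K] = m²·s⁻²·K⁻¹
  (C) [kg·m²·s⁻²·K⁻¹·mol⁻¹] / [kg·mol⁻¹] = m²·s⁻²·K⁻¹
  (D) m²·s⁻²·K⁻¹
  (E) J·kg⁻¹·K⁻¹ = N·m·kg⁻¹·K⁻¹ = m²·s⁻²·K⁻¹
All reduce to m²·s⁻²·K⁻¹ except (A), which is m²·s⁻².

(A)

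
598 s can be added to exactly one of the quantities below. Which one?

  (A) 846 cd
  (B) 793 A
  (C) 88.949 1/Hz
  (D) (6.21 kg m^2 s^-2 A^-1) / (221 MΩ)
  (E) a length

(C)

Reference: s.
Each option:
  (A) cd
  (B) A
  (C) Hz⁻¹ = (s⁻¹)⁻¹ = s  ← same
  (D) [kg·m²·s⁻²·A⁻¹] / [kg·m²·s⁻³·A⁻²] = s·A
  (E) [length] = m
Only (C) matches s.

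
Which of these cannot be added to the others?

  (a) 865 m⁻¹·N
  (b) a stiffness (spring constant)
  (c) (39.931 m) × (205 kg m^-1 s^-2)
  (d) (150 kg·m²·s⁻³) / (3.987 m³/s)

Work out the base dimensions of each:
  (a) N·m⁻¹ = kg·m·s⁻²·m⁻¹ = kg·s⁻²
  (b) [stiffness (spring constant)] = kg·s⁻²
  (c) [m] · [kg·m⁻¹·s⁻²] = kg·s⁻²
  (d) [kg·m²·s⁻³] / [m³·s⁻¹] = kg·m⁻¹·s⁻²
All reduce to kg·s⁻² except (d), which is kg·m⁻¹·s⁻².

(d)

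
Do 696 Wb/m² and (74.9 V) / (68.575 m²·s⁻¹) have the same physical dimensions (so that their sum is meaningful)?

Yes

Expand each in SI base units:
  696 Wb/m²:  Wb·m⁻² = V·s·m⁻² = kg·s⁻²·A⁻¹
  (74.9 V) / (68.575 m²·s⁻¹):  [kg·m²·s⁻³·A⁻¹] / [m²·s⁻¹] = kg·s⁻²·A⁻¹
Both are kg·s⁻²·A⁻¹, so they have the same dimensions and can be added.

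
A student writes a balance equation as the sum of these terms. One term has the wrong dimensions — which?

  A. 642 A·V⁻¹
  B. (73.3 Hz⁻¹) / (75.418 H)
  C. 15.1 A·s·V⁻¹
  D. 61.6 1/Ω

Expand each in SI base units:
  A. A·V⁻¹ = A·(J·C⁻¹)⁻¹ = kg⁻¹·m⁻²·s³·A²
  B. [s] / [kg·m²·s⁻²·A⁻²] = kg⁻¹·m⁻²·s³·A²
  C. A·s·V⁻¹ = A·s·(J·C⁻¹)⁻¹ = kg⁻¹·m⁻²·s⁴·A²
  D. Ω⁻¹ = (V·A⁻¹)⁻¹ = kg⁻¹·m⁻²·s³·A²
All reduce to kg⁻¹·m⁻²·s³·A² except C., which is kg⁻¹·m⁻²·s⁴·A².

C.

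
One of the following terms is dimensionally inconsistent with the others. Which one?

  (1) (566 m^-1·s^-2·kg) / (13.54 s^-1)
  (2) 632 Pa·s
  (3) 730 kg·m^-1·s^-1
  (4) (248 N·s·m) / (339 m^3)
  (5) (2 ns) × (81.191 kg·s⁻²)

Work out the base dimensions of each:
  (1) [kg·m⁻¹·s⁻²] / [s⁻¹] = kg·m⁻¹·s⁻¹
  (2) Pa·s = N·m⁻²·s = kg·m⁻¹·s⁻¹
  (3) kg·m⁻¹·s⁻¹
  (4) [kg·m²·s⁻¹] / [m³] = kg·m⁻¹·s⁻¹
  (5) [s] · [kg·s⁻²] = kg·s⁻¹
All reduce to kg·m⁻¹·s⁻¹ except (5), which is kg·s⁻¹.

(5)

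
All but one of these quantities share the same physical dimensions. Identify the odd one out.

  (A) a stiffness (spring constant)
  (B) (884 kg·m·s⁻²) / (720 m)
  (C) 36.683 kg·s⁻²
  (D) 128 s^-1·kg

(D)

Dimensions:
  (A) [stiffness (spring constant)] = kg·s⁻²
  (B) [kg·m·s⁻²] / [m] = kg·s⁻²
  (C) kg·s⁻²
  (D) kg·s⁻¹
All reduce to kg·s⁻² except (D), which is kg·s⁻¹.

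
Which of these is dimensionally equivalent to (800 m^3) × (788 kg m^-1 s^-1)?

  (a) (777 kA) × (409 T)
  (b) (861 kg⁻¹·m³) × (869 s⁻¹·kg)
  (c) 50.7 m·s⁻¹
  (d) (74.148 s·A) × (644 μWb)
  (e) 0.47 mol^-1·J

Reference: [m³] · [kg·m⁻¹·s⁻¹] = kg·m²·s⁻¹.
Each option:
  (a) [A] · [kg·s⁻²·A⁻¹] = kg·s⁻²
  (b) [kg⁻¹·m³] · [kg·s⁻¹] = m³·s⁻¹
  (c) m·s⁻¹
  (d) [s·A] · [kg·m²·s⁻²·A⁻¹] = kg·m²·s⁻¹  ← same
  (e) J·mol⁻¹ = N·m·mol⁻¹ = kg·m²·s⁻²·mol⁻¹
Only (d) matches kg·m²·s⁻¹.

(d)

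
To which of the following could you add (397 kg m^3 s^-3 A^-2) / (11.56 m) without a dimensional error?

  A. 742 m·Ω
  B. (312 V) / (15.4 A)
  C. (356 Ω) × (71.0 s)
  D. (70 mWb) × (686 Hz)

B.

Reference: [kg·m³·s⁻³·A⁻²] / [m] = kg·m²·s⁻³·A⁻².
Each option:
  A. Ω·m = V·A⁻¹·m = kg·m³·s⁻³·A⁻²
  B. [kg·m²·s⁻³·A⁻¹] / [A] = kg·m²·s⁻³·A⁻²  ← same
  C. [kg·m²·s⁻³·A⁻²] · [s] = kg·m²·s⁻²·A⁻²
  D. [kg·m²·s⁻²·A⁻¹] · [s⁻¹] = kg·m²·s⁻³·A⁻¹
Only B. matches kg·m²·s⁻³·A⁻².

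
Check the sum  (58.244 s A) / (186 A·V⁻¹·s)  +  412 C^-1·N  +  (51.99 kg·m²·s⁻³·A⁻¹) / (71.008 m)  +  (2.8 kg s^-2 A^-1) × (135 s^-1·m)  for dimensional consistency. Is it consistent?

Reduce each to base SI dimensions:
  (58.244 s A) / (186 A·V⁻¹·s):  [s·A] / [kg⁻¹·m⁻²·s⁴·A²] = kg·m²·s⁻³·A⁻¹
  412 C^-1·N:  N·C⁻¹ = kg·m·s⁻²·(s·A)⁻¹ = kg·m·s⁻³·A⁻¹
  (51.99 kg·m²·s⁻³·A⁻¹) / (71.008 m):  [kg·m²·s⁻³·A⁻¹] / [m] = kg·m·s⁻³·A⁻¹
  (2.8 kg s^-2 A^-1) × (135 s^-1·m):  [kg·s⁻²·A⁻¹] · [m·s⁻¹] = kg·m·s⁻³·A⁻¹
The terms do not share a single dimension (kg·m²·s⁻³·A⁻¹ vs kg·m·s⁻³·A⁻¹).

No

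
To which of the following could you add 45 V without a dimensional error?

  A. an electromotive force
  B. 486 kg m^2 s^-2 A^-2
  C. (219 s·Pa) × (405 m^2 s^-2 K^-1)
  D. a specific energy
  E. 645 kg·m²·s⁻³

Reference: V = J·C⁻¹ = kg·m²·s⁻³·A⁻¹.
Each option:
  A. [electromotive force] = kg·m²·s⁻³·A⁻¹  ← same
  B. kg·m²·s⁻²·A⁻²
  C. [kg·m⁻¹·s⁻¹] · [m²·s⁻²·K⁻¹] = kg·m·s⁻³·K⁻¹
  D. [specific energy] = m²·s⁻²
  E. kg·m²·s⁻³
Only A. matches kg·m²·s⁻³·A⁻¹.

A.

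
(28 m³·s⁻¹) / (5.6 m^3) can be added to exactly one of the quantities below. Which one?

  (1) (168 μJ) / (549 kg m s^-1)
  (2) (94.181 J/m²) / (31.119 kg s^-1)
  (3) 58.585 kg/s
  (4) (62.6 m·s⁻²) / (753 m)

(2)

Reference: [m³·s⁻¹] / [m³] = s⁻¹.
Each option:
  (1) [kg·m²·s⁻²] / [kg·m·s⁻¹] = m·s⁻¹
  (2) [kg·s⁻²] / [kg·s⁻¹] = s⁻¹  ← same
  (3) kg·s⁻¹
  (4) [m·s⁻²] / [m] = s⁻²
Only (2) matches s⁻¹.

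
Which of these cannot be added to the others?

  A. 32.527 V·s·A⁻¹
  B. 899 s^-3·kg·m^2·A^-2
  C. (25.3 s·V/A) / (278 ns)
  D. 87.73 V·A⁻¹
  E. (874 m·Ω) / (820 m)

Expand each in SI base units:
  A. V·s·A⁻¹ = J·C⁻¹·s·A⁻¹ = kg·m²·s⁻²·A⁻²
  B. kg·m²·s⁻³·A⁻²
  C. [kg·m²·s⁻²·A⁻²] / [s] = kg·m²·s⁻³·A⁻²
  D. V·A⁻¹ = J·C⁻¹·A⁻¹ = kg·m²·s⁻³·A⁻²
  E. [kg·m³·s⁻³·A⁻²] / [m] = kg·m²·s⁻³·A⁻²
All reduce to kg·m²·s⁻³·A⁻² except A., which is kg·m²·s⁻²·A⁻².

A.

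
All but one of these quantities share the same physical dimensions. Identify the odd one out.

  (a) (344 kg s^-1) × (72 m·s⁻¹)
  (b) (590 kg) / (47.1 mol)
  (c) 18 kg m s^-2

(b)

In SI base units:
  (a) [kg·s⁻¹] · [m·s⁻¹] = kg·m·s⁻²
  (b) [kg] / [mol] = kg·mol⁻¹
  (c) kg·m·s⁻²
All reduce to kg·m·s⁻² except (b), which is kg·mol⁻¹.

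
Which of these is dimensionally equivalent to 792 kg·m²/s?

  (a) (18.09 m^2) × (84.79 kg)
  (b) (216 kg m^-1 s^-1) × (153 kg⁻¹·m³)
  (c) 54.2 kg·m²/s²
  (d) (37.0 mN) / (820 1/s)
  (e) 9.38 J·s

(e)

Reference: kg·m²·s⁻¹.
Each option:
  (a) [m²] · [kg] = kg·m²
  (b) [kg·m⁻¹·s⁻¹] · [kg⁻¹·m³] = m²·s⁻¹
  (c) kg·m²·s⁻²
  (d) [kg·m·s⁻²] / [s⁻¹] = kg·m·s⁻¹
  (e) J·s = N·m·s = kg·m²·s⁻¹  ← same
Only (e) matches kg·m²·s⁻¹.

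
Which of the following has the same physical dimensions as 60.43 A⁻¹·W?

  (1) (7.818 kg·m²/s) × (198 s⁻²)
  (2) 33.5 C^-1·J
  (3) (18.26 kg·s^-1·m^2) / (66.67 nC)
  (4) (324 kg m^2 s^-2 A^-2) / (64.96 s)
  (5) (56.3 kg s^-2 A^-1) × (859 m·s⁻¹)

(2)

Reference: W·A⁻¹ = J·s⁻¹·A⁻¹ = kg·m²·s⁻³·A⁻¹.
Each option:
  (1) [kg·m²·s⁻¹] · [s⁻²] = kg·m²·s⁻³
  (2) J·C⁻¹ = N·m·(s·A)⁻¹ = kg·m²·s⁻³·A⁻¹  ← same
  (3) [kg·m²·s⁻¹] / [s·A] = kg·m²·s⁻²·A⁻¹
  (4) [kg·m²·s⁻²·A⁻²] / [s] = kg·m²·s⁻³·A⁻²
  (5) [kg·s⁻²·A⁻¹] · [m·s⁻¹] = kg·m·s⁻³·A⁻¹
Only (2) matches kg·m²·s⁻³·A⁻¹.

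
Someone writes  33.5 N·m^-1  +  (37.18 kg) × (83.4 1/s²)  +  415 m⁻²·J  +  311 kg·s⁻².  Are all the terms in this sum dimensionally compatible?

Reduce each to base SI dimensions:
  33.5 N·m^-1:  N·m⁻¹ = kg·m·s⁻²·m⁻¹ = kg·s⁻²
  (37.18 kg) × (83.4 1/s²):  [kg] · [s⁻²] = kg·s⁻²
  415 m⁻²·J:  J·m⁻² = N·m·m⁻² = kg·s⁻²
  311 kg·s⁻²:  kg·s⁻²
Every term reduces to kg·s⁻².

Yes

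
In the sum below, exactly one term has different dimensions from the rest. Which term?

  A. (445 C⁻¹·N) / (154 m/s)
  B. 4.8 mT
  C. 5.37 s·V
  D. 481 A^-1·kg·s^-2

Reduce each to base SI dimensions:
  A. [kg·m·s⁻³·A⁻¹] / [m·s⁻¹] = kg·s⁻²·A⁻¹
  B. T = Wb·m⁻² = kg·s⁻²·A⁻¹
  C. V·s = J·C⁻¹·s = kg·m²·s⁻²·A⁻¹
  D. kg·s⁻²·A⁻¹
All reduce to kg·s⁻²·A⁻¹ except C., which is kg·m²·s⁻²·A⁻¹.

C.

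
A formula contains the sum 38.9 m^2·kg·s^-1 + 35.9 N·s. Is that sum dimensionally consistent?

Expand each in SI base units:
  38.9 m^2·kg·s^-1:  kg·m²·s⁻¹
  35.9 N·s:  N·s = kg·m·s⁻²·s = kg·m·s⁻¹
kg·m²·s⁻¹ ≠ kg·m·s⁻¹, so they cannot be added.

No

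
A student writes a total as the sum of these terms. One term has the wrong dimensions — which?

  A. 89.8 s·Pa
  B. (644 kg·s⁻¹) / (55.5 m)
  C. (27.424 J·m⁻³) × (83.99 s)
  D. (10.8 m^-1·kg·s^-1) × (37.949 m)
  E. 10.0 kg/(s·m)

Dimensions:
  A. Pa·s = N·m⁻²·s = kg·m⁻¹·s⁻¹
  B. [kg·s⁻¹] / [m] = kg·m⁻¹·s⁻¹
  C. [kg·m⁻¹·s⁻²] · [s] = kg·m⁻¹·s⁻¹
  D. [kg·m⁻¹·s⁻¹] · [m] = kg·s⁻¹
  E. kg·m⁻¹·s⁻¹
All reduce to kg·m⁻¹·s⁻¹ except D., which is kg·s⁻¹.

D.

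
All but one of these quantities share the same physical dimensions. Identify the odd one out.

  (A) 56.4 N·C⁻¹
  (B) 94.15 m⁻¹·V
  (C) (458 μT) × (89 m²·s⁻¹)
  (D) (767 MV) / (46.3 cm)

(C)

Work out the base dimensions of each:
  (A) N·C⁻¹ = kg·m·s⁻²·(s·A)⁻¹ = kg·m·s⁻³·A⁻¹
  (B) V·m⁻¹ = J·C⁻¹·m⁻¹ = kg·m·s⁻³·A⁻¹
  (C) [kg·s⁻²·A⁻¹] · [m²·s⁻¹] = kg·m²·s⁻³·A⁻¹
  (D) [kg·m²·s⁻³·A⁻¹] / [m] = kg·m·s⁻³·A⁻¹
All reduce to kg·m·s⁻³·A⁻¹ except (C), which is kg·m²·s⁻³·A⁻¹.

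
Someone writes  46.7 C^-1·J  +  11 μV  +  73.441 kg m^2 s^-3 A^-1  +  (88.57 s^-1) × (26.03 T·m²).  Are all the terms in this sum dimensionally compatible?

In SI base units:
  46.7 C^-1·J:  J·C⁻¹ = N·m·(s·A)⁻¹ = kg·m²·s⁻³·A⁻¹
  11 μV:  V = J·C⁻¹ = kg·m²·s⁻³·A⁻¹
  73.441 kg m^2 s^-3 A^-1:  kg·m²·s⁻³·A⁻¹
  (88.57 s^-1) × (26.03 T·m²):  [s⁻¹] · [kg·m²·s⁻²·A⁻¹] = kg·m²·s⁻³·A⁻¹
Every term reduces to kg·m²·s⁻³·A⁻¹.

Yes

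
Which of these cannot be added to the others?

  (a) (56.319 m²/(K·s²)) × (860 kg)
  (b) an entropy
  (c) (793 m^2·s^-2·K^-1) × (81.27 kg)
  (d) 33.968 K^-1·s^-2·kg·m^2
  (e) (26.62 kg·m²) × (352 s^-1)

(e)

Work out the base dimensions of each:
  (a) [m²·s⁻²·K⁻¹] · [kg] = kg·m²·s⁻²·K⁻¹
  (b) [entropy] = kg·m²·s⁻²·K⁻¹
  (c) [m²·s⁻²·K⁻¹] · [kg] = kg·m²·s⁻²·K⁻¹
  (d) kg·m²·s⁻²·K⁻¹
  (e) [kg·m²] · [s⁻¹] = kg·m²·s⁻¹
All reduce to kg·m²·s⁻²·K⁻¹ except (e), which is kg·m²·s⁻¹.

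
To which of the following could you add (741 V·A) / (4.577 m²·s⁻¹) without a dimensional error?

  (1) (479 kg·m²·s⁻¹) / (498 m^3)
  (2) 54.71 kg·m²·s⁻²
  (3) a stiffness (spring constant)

Reference: [kg·m²·s⁻³] / [m²·s⁻¹] = kg·s⁻².
Each option:
  (1) [kg·m²·s⁻¹] / [m³] = kg·m⁻¹·s⁻¹
  (2) kg·m²·s⁻²
  (3) [stiffness (spring constant)] = kg·s⁻²  ← same
Only (3) matches kg·s⁻².

(3)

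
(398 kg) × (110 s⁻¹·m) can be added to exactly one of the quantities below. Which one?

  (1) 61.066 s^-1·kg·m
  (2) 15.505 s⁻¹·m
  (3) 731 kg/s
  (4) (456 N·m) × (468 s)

Reference: [kg] · [m·s⁻¹] = kg·m·s⁻¹.
Each option:
  (1) kg·m·s⁻¹  ← same
  (2) m·s⁻¹
  (3) kg·s⁻¹
  (4) [kg·m²·s⁻²] · [s] = kg·m²·s⁻¹
Only (1) matches kg·m·s⁻¹.

(1)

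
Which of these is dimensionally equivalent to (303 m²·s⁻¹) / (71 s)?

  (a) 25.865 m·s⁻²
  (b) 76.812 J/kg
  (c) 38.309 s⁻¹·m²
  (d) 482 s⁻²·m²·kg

(b)

Reference: [m²·s⁻¹] / [s] = m²·s⁻².
Each option:
  (a) m·s⁻²
  (b) J·kg⁻¹ = N·m·kg⁻¹ = m²·s⁻²  ← same
  (c) m²·s⁻¹
  (d) kg·m²·s⁻²
Only (b) matches m²·s⁻².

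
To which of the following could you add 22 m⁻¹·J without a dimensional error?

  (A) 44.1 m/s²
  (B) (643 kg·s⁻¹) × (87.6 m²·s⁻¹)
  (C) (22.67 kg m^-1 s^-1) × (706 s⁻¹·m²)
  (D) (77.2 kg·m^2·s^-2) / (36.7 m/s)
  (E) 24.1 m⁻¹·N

Reference: J·m⁻¹ = N·m·m⁻¹ = kg·m·s⁻².
Each option:
  (A) m·s⁻²
  (B) [kg·s⁻¹] · [m²·s⁻¹] = kg·m²·s⁻²
  (C) [kg·m⁻¹·s⁻¹] · [m²·s⁻¹] = kg·m·s⁻²  ← same
  (D) [kg·m²·s⁻²] / [m·s⁻¹] = kg·m·s⁻¹
  (E) N·m⁻¹ = kg·m·s⁻²·m⁻¹ = kg·s⁻²
Only (C) matches kg·m·s⁻².

(C)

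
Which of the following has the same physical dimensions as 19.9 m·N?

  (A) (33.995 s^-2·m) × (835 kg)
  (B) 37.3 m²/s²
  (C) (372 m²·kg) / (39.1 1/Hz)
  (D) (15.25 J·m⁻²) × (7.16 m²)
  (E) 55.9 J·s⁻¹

(D)

Reference: N·m = kg·m·s⁻²·m = kg·m²·s⁻².
Each option:
  (A) [m·s⁻²] · [kg] = kg·m·s⁻²
  (B) m²·s⁻²
  (C) [kg·m²] / [s] = kg·m²·s⁻¹
  (D) [kg·s⁻²] · [m²] = kg·m²·s⁻²  ← same
  (E) J·s⁻¹ = N·m·s⁻¹ = kg·m²·s⁻³
Only (D) matches kg·m²·s⁻².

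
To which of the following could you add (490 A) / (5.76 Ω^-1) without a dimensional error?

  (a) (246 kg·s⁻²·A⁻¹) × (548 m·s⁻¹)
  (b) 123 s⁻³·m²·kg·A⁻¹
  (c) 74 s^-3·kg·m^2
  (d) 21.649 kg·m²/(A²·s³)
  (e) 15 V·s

Reference: [A] / [kg⁻¹·m⁻²·s³·A²] = kg·m²·s⁻³·A⁻¹.
Each option:
  (a) [kg·s⁻²·A⁻¹] · [m·s⁻¹] = kg·m·s⁻³·A⁻¹
  (b) kg·m²·s⁻³·A⁻¹  ← same
  (c) kg·m²·s⁻³
  (d) kg·m²·s⁻³·A⁻²
  (e) V·s = J·C⁻¹·s = kg·m²·s⁻²·A⁻¹
Only (b) matches kg·m²·s⁻³·A⁻¹.

(b)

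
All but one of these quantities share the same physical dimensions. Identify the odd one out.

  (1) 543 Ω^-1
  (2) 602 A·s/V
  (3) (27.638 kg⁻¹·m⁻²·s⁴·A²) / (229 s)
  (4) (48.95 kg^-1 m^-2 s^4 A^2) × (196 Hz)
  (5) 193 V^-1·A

(2)

In SI base units:
  (1) Ω⁻¹ = (V·A⁻¹)⁻¹ = kg⁻¹·m⁻²·s³·A²
  (2) A·s·V⁻¹ = A·s·(J·C⁻¹)⁻¹ = kg⁻¹·m⁻²·s⁴·A²
  (3) [kg⁻¹·m⁻²·s⁴·A²] / [s] = kg⁻¹·m⁻²·s³·A²
  (4) [kg⁻¹·m⁻²·s⁴·A²] · [s⁻¹] = kg⁻¹·m⁻²·s³·A²
  (5) A·V⁻¹ = A·(J·C⁻¹)⁻¹ = kg⁻¹·m⁻²·s³·A²
All reduce to kg⁻¹·m⁻²·s³·A² except (2), which is kg⁻¹·m⁻²·s⁴·A².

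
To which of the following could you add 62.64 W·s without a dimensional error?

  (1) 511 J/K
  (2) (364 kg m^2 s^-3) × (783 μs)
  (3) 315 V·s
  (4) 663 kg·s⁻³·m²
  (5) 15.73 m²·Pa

(2)

Reference: W·s = J·s⁻¹·s = kg·m²·s⁻².
Each option:
  (1) J·K⁻¹ = N·m·K⁻¹ = kg·m²·s⁻²·K⁻¹
  (2) [kg·m²·s⁻³] · [s] = kg·m²·s⁻²  ← same
  (3) V·s = J·C⁻¹·s = kg·m²·s⁻²·A⁻¹
  (4) kg·m²·s⁻³
  (5) Pa·m² = N·m⁻²·m² = kg·m·s⁻²
Only (2) matches kg·m²·s⁻².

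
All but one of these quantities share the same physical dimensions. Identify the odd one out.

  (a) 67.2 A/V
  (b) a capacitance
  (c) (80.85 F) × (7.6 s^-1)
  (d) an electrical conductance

Expand each in SI base units:
  (a) A·V⁻¹ = A·(J·C⁻¹)⁻¹ = kg⁻¹·m⁻²·s³·A²
  (b) [capacitance] = kg⁻¹·m⁻²·s⁴·A²
  (c) [kg⁻¹·m⁻²·s⁴·A²] · [s⁻¹] = kg⁻¹·m⁻²·s³·A²
  (d) [electrical conductance] = kg⁻¹·m⁻²·s³·A²
All reduce to kg⁻¹·m⁻²·s³·A² except (b), which is kg⁻¹·m⁻²·s⁴·A².

(b)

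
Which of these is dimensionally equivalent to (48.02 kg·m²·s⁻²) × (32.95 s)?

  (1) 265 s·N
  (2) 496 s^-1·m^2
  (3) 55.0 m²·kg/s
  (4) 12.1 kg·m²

Reference: [kg·m²·s⁻²] · [s] = kg·m²·s⁻¹.
Each option:
  (1) N·s = kg·m·s⁻²·s = kg·m·s⁻¹
  (2) m²·s⁻¹
  (3) kg·m²·s⁻¹  ← same
  (4) kg·m²
Only (3) matches kg·m²·s⁻¹.

(3)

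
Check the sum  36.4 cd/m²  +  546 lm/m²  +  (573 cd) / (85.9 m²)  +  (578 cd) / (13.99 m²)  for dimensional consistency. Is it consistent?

Yes

In SI base units:
  36.4 cd/m²:  cd·m⁻² = m⁻²·cd
  546 lm/m²:  lm·m⁻² = cd·m⁻² = m⁻²·cd
  (573 cd) / (85.9 m²):  [cd] / [m²] = m⁻²·cd
  (578 cd) / (13.99 m²):  [cd] / [m²] = m⁻²·cd
Every term reduces to m⁻²·cd.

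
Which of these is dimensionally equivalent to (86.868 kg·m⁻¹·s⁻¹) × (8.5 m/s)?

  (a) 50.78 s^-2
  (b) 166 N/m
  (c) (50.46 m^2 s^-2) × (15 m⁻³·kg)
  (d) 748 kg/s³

(b)

Reference: [kg·m⁻¹·s⁻¹] · [m·s⁻¹] = kg·s⁻².
Each option:
  (a) s⁻²
  (b) N·m⁻¹ = kg·m·s⁻²·m⁻¹ = kg·s⁻²  ← same
  (c) [m²·s⁻²] · [kg·m⁻³] = kg·m⁻¹·s⁻²
  (d) kg·s⁻³
Only (b) matches kg·s⁻².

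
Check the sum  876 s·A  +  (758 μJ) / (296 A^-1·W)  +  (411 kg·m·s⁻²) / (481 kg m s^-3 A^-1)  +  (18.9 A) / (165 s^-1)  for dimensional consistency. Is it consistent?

Yes

Reduce each to base SI dimensions:
  876 s·A:  A·s = s·A
  (758 μJ) / (296 A^-1·W):  [kg·m²·s⁻²] / [kg·m²·s⁻³·A⁻¹] = s·A
  (411 kg·m·s⁻²) / (481 kg m s^-3 A^-1):  [kg·m·s⁻²] / [kg·m·s⁻³·A⁻¹] = s·A
  (18.9 A) / (165 s^-1):  [A] / [s⁻¹] = s·A
Every term reduces to s·A.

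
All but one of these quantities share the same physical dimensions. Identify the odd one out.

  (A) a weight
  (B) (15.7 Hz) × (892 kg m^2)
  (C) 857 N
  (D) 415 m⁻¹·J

Work out the base dimensions of each:
  (A) [weight] = kg·m·s⁻²
  (B) [s⁻¹] · [kg·m²] = kg·m²·s⁻¹
  (C) N = kg·m·s⁻²
  (D) J·m⁻¹ = N·m·m⁻¹ = kg·m·s⁻²
All reduce to kg·m·s⁻² except (B), which is kg·m²·s⁻¹.

(B)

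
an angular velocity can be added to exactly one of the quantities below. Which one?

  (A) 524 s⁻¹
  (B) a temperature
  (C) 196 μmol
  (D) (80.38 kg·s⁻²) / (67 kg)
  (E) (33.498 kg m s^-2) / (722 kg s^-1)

Reference: [angular velocity] = s⁻¹.
Each option:
  (A) s⁻¹  ← same
  (B) [temperature] = K
  (C) mol
  (D) [kg·s⁻²] / [kg] = s⁻²
  (E) [kg·m·s⁻²] / [kg·s⁻¹] = m·s⁻¹
Only (A) matches s⁻¹.

(A)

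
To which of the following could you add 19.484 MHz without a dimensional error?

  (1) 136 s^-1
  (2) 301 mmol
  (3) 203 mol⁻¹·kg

(1)

Reference: Hz = s⁻¹.
Each option:
  (1) s⁻¹  ← same
  (2) mol
  (3) kg·mol⁻¹
Only (1) matches s⁻¹.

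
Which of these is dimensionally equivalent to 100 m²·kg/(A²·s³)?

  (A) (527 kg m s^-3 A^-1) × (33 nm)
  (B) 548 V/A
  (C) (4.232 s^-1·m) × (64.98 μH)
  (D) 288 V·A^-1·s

(B)

Reference: kg·m²·s⁻³·A⁻².
Each option:
  (A) [kg·m·s⁻³·A⁻¹] · [m] = kg·m²·s⁻³·A⁻¹
  (B) V·A⁻¹ = J·C⁻¹·A⁻¹ = kg·m²·s⁻³·A⁻²  ← same
  (C) [m·s⁻¹] · [kg·m²·s⁻²·A⁻²] = kg·m³·s⁻³·A⁻²
  (D) V·s·A⁻¹ = J·C⁻¹·s·A⁻¹ = kg·m²·s⁻²·A⁻²
Only (B) matches kg·m²·s⁻³·A⁻².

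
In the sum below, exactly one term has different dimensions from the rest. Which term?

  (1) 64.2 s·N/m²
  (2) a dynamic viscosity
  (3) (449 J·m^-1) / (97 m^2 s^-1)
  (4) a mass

(4)

Work out the base dimensions of each:
  (1) N·s·m⁻² = kg·m·s⁻²·s·m⁻² = kg·m⁻¹·s⁻¹
  (2) [dynamic viscosity] = kg·m⁻¹·s⁻¹
  (3) [kg·m·s⁻²] / [m²·s⁻¹] = kg·m⁻¹·s⁻¹
  (4) [mass] = kg
All reduce to kg·m⁻¹·s⁻¹ except (4), which is kg.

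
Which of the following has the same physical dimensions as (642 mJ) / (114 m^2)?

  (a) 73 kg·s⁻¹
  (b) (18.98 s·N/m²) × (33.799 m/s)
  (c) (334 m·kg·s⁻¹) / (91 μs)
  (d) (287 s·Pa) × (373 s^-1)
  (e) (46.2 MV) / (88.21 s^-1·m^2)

(b)

Reference: [kg·m²·s⁻²] / [m²] = kg·s⁻².
Each option:
  (a) kg·s⁻¹
  (b) [kg·m⁻¹·s⁻¹] · [m·s⁻¹] = kg·s⁻²  ← same
  (c) [kg·m·s⁻¹] / [s] = kg·m·s⁻²
  (d) [kg·m⁻¹·s⁻¹] · [s⁻¹] = kg·m⁻¹·s⁻²
  (e) [kg·m²·s⁻³·A⁻¹] / [m²·s⁻¹] = kg·s⁻²·A⁻¹
Only (b) matches kg·s⁻².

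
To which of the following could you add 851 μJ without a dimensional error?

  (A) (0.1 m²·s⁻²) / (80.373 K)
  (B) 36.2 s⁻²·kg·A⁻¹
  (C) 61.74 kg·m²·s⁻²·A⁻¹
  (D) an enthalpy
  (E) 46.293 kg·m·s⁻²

(D)

Reference: J = N·m = kg·m²·s⁻².
Each option:
  (A) [m²·s⁻²] / [K] = m²·s⁻²·K⁻¹
  (B) kg·s⁻²·A⁻¹
  (C) kg·m²·s⁻²·A⁻¹
  (D) [enthalpy] = kg·m²·s⁻²  ← same
  (E) kg·m·s⁻²
Only (D) matches kg·m²·s⁻².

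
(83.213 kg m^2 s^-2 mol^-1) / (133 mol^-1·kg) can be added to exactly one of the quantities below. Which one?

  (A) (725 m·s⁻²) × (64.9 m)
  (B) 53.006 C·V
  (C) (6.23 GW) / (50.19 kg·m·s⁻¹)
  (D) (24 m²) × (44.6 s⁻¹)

(A)

Reference: [kg·m²·s⁻²·mol⁻¹] / [kg·mol⁻¹] = m²·s⁻².
Each option:
  (A) [m·s⁻²] · [m] = m²·s⁻²  ← same
  (B) C·V = s·A·J·C⁻¹ = kg·m²·s⁻²
  (C) [kg·m²·s⁻³] / [kg·m·s⁻¹] = m·s⁻²
  (D) [m²] · [s⁻¹] = m²·s⁻¹
Only (A) matches m²·s⁻².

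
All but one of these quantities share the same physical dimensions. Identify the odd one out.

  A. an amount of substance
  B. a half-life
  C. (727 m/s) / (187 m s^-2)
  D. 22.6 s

A.

Expand each in SI base units:
  A. [amount of substance] = mol
  B. [half-life] = s
  C. [m·s⁻¹] / [m·s⁻²] = s
  D. s
All reduce to s except A., which is mol.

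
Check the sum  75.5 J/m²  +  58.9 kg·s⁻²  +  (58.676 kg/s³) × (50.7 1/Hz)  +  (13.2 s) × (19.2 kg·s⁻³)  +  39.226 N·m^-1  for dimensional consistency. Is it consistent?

Yes

Expand each in SI base units:
  75.5 J/m²:  J·m⁻² = N·m·m⁻² = kg·s⁻²
  58.9 kg·s⁻²:  kg·s⁻²
  (58.676 kg/s³) × (50.7 1/Hz):  [kg·s⁻³] · [s] = kg·s⁻²
  (13.2 s) × (19.2 kg·s⁻³):  [s] · [kg·s⁻³] = kg·s⁻²
  39.226 N·m^-1:  N·m⁻¹ = kg·m·s⁻²·m⁻¹ = kg·s⁻²
Every term reduces to kg·s⁻².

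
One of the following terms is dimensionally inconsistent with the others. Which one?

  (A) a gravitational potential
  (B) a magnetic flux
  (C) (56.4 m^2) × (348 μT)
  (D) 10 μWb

(A)

In SI base units:
  (A) [gravitational potential] = m²·s⁻²
  (B) [magnetic flux] = kg·m²·s⁻²·A⁻¹
  (C) [m²] · [kg·s⁻²·A⁻¹] = kg·m²·s⁻²·A⁻¹
  (D) Wb = V·s = kg·m²·s⁻²·A⁻¹
All reduce to kg·m²·s⁻²·A⁻¹ except (A), which is m²·s⁻².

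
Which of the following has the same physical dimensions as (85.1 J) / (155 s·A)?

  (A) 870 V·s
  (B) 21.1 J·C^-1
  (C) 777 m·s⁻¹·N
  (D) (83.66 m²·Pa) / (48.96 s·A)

(B)

Reference: [kg·m²·s⁻²] / [s·A] = kg·m²·s⁻³·A⁻¹.
Each option:
  (A) V·s = J·C⁻¹·s = kg·m²·s⁻²·A⁻¹
  (B) J·C⁻¹ = N·m·(s·A)⁻¹ = kg·m²·s⁻³·A⁻¹  ← same
  (C) N·m·s⁻¹ = kg·m·s⁻²·m·s⁻¹ = kg·m²·s⁻³
  (D) [kg·m·s⁻²] / [s·A] = kg·m·s⁻³·A⁻¹
Only (B) matches kg·m²·s⁻³·A⁻¹.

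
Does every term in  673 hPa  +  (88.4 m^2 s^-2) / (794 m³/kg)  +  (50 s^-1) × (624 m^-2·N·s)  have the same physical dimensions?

Yes

In SI base units:
  673 hPa:  Pa = N·m⁻² = kg·m⁻¹·s⁻²
  (88.4 m^2 s^-2) / (794 m³/kg):  [m²·s⁻²] / [kg⁻¹·m³] = kg·m⁻¹·s⁻²
  (50 s^-1) × (624 m^-2·N·s):  [s⁻¹] · [kg·m⁻¹·s⁻¹] = kg·m⁻¹·s⁻²
Every term reduces to kg·m⁻¹·s⁻².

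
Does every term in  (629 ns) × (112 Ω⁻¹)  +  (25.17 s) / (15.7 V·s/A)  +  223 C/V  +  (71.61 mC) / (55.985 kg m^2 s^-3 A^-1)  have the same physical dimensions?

No

In SI base units:
  (629 ns) × (112 Ω⁻¹):  [s] · [kg⁻¹·m⁻²·s³·A²] = kg⁻¹·m⁻²·s⁴·A²
  (25.17 s) / (15.7 V·s/A):  [s] / [kg·m²·s⁻²·A⁻²] = kg⁻¹·m⁻²·s³·A²
  223 C/V:  C·V⁻¹ = s·A·(J·C⁻¹)⁻¹ = kg⁻¹·m⁻²·s⁴·A²
  (71.61 mC) / (55.985 kg m^2 s^-3 A^-1):  [s·A] / [kg·m²·s⁻³·A⁻¹] = kg⁻¹·m⁻²·s⁴·A²
The terms do not share a single dimension (kg⁻¹·m⁻²·s³·A² vs kg⁻¹·m⁻²·s⁴·A²).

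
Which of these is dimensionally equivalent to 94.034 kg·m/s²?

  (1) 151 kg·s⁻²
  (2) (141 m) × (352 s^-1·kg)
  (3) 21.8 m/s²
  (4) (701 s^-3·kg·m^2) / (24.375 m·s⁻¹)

(4)

Reference: kg·m·s⁻².
Each option:
  (1) kg·s⁻²
  (2) [m] · [kg·s⁻¹] = kg·m·s⁻¹
  (3) m·s⁻²
  (4) [kg·m²·s⁻³] / [m·s⁻¹] = kg·m·s⁻²  ← same
Only (4) matches kg·m·s⁻².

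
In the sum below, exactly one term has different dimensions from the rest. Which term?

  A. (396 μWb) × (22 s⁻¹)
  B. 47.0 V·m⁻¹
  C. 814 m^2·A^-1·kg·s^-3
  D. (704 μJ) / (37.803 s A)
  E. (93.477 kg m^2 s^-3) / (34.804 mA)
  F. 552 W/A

B.

Dimensions:
  A. [kg·m²·s⁻²·A⁻¹] · [s⁻¹] = kg·m²·s⁻³·A⁻¹
  B. V·m⁻¹ = J·C⁻¹·m⁻¹ = kg·m·s⁻³·A⁻¹
  C. kg·m²·s⁻³·A⁻¹
  D. [kg·m²·s⁻²] / [s·A] = kg·m²·s⁻³·A⁻¹
  E. [kg·m²·s⁻³] / [A] = kg·m²·s⁻³·A⁻¹
  F. W·A⁻¹ = J·s⁻¹·A⁻¹ = kg·m²·s⁻³·A⁻¹
All reduce to kg·m²·s⁻³·A⁻¹ except B., which is kg·m·s⁻³·A⁻¹.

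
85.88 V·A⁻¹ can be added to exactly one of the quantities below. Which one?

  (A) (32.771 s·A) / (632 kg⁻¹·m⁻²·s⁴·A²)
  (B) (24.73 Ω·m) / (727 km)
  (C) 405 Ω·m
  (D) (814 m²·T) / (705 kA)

(B)

Reference: V·A⁻¹ = J·C⁻¹·A⁻¹ = kg·m²·s⁻³·A⁻².
Each option:
  (A) [s·A] / [kg⁻¹·m⁻²·s⁴·A²] = kg·m²·s⁻³·A⁻¹
  (B) [kg·m³·s⁻³·A⁻²] / [m] = kg·m²·s⁻³·A⁻²  ← same
  (C) Ω·m = V·A⁻¹·m = kg·m³·s⁻³·A⁻²
  (D) [kg·m²·s⁻²·A⁻¹] / [A] = kg·m²·s⁻²·A⁻²
Only (B) matches kg·m²·s⁻³·A⁻².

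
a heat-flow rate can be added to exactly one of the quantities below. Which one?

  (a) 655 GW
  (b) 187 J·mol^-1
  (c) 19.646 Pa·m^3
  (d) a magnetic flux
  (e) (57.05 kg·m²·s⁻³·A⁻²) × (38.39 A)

Reference: [heat-flow rate] = kg·m²·s⁻³.
Each option:
  (a) W = J·s⁻¹ = kg·m²·s⁻³  ← same
  (b) J·mol⁻¹ = N·m·mol⁻¹ = kg·m²·s⁻²·mol⁻¹
  (c) Pa·m³ = N·m⁻²·m³ = kg·m²·s⁻²
  (d) [magnetic flux] = kg·m²·s⁻²·A⁻¹
  (e) [kg·m²·s⁻³·A⁻²] · [A] = kg·m²·s⁻³·A⁻¹
Only (a) matches kg·m²·s⁻³.

(a)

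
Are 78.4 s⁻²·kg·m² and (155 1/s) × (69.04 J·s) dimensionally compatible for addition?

Dimensions:
  78.4 s⁻²·kg·m²:  kg·m²·s⁻²
  (155 1/s) × (69.04 J·s):  [s⁻¹] · [kg·m²·s⁻¹] = kg·m²·s⁻²
Both are kg·m²·s⁻², so they have the same dimensions and can be added.

Yes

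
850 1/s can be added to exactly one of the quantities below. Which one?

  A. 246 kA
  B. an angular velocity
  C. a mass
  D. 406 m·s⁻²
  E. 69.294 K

Reference: s⁻¹.
Each option:
  A. A
  B. [angular velocity] = s⁻¹  ← same
  C. [mass] = kg
  D. m·s⁻²
  E. K
Only B. matches s⁻¹.

B.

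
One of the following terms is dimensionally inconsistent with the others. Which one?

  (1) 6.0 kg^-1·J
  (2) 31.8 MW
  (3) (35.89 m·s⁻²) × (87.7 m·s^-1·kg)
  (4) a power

(1)

In SI base units:
  (1) J·kg⁻¹ = N·m·kg⁻¹ = m²·s⁻²
  (2) W = J·s⁻¹ = kg·m²·s⁻³
  (3) [m·s⁻²] · [kg·m·s⁻¹] = kg·m²·s⁻³
  (4) [power] = kg·m²·s⁻³
All reduce to kg·m²·s⁻³ except (1), which is m²·s⁻².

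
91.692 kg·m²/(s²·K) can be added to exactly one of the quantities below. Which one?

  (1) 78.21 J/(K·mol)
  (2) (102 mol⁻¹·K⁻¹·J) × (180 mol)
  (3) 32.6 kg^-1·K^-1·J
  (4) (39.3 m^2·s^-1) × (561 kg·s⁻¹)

(2)

Reference: kg·m²·s⁻²·K⁻¹.
Each option:
  (1) J·mol⁻¹·K⁻¹ = N·m·mol⁻¹·K⁻¹ = kg·m²·s⁻²·K⁻¹·mol⁻¹
  (2) [kg·m²·s⁻²·K⁻¹·mol⁻¹] · [mol] = kg·m²·s⁻²·K⁻¹  ← same
  (3) J·kg⁻¹·K⁻¹ = N·m·kg⁻¹·K⁻¹ = m²·s⁻²·K⁻¹
  (4) [m²·s⁻¹] · [kg·s⁻¹] = kg·m²·s⁻²
Only (2) matches kg·m²·s⁻²·K⁻¹.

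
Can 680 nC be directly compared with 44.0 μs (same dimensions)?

No

In SI base units:
  680 nC:  C = s·A
  44.0 μs:  s
s·A ≠ s, so they cannot be added.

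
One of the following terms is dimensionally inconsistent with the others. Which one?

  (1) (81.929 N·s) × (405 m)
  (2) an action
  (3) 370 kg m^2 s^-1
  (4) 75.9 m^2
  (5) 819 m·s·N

(4)

Dimensions:
  (1) [kg·m·s⁻¹] · [m] = kg·m²·s⁻¹
  (2) [action] = kg·m²·s⁻¹
  (3) kg·m²·s⁻¹
  (4) m²
  (5) N·m·s = kg·m·s⁻²·m·s = kg·m²·s⁻¹
All reduce to kg·m²·s⁻¹ except (4), which is m².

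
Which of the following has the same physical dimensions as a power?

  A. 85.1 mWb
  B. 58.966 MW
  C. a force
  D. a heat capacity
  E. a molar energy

B.

Reference: [power] = kg·m²·s⁻³.
Each option:
  A. Wb = V·s = kg·m²·s⁻²·A⁻¹
  B. W = J·s⁻¹ = kg·m²·s⁻³  ← same
  C. [force] = kg·m·s⁻²
  D. [heat capacity] = kg·m²·s⁻²·K⁻¹
  E. [molar energy] = kg·m²·s⁻²·mol⁻¹
Only B. matches kg·m²·s⁻³.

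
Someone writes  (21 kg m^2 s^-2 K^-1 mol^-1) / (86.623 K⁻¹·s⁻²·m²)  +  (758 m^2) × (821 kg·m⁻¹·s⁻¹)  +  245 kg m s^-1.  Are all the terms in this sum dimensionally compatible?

No

Work out the base dimensions of each:
  (21 kg m^2 s^-2 K^-1 mol^-1) / (86.623 K⁻¹·s⁻²·m²):  [kg·m²·s⁻²·K⁻¹·mol⁻¹] / [m²·s⁻²·K⁻¹] = kg·mol⁻¹
  (758 m^2) × (821 kg·m⁻¹·s⁻¹):  [m²] · [kg·m⁻¹·s⁻¹] = kg·m·s⁻¹
  245 kg m s^-1:  kg·m·s⁻¹
The terms do not share a single dimension (kg·mol⁻¹ vs kg·m·s⁻¹).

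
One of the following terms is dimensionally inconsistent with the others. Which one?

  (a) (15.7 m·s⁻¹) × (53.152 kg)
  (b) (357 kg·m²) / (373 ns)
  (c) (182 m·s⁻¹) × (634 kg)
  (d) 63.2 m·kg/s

(b)

In SI base units:
  (a) [m·s⁻¹] · [kg] = kg·m·s⁻¹
  (b) [kg·m²] / [s] = kg·m²·s⁻¹
  (c) [m·s⁻¹] · [kg] = kg·m·s⁻¹
  (d) kg·m·s⁻¹
All reduce to kg·m·s⁻¹ except (b), which is kg·m²·s⁻¹.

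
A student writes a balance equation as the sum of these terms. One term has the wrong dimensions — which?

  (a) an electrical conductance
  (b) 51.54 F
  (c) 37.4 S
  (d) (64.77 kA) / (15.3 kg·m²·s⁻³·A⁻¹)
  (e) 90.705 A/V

(b)

Dimensions:
  (a) [electrical conductance] = kg⁻¹·m⁻²·s³·A²
  (b) F = C·V⁻¹ = kg⁻¹·m⁻²·s⁴·A²
  (c) S = Ω⁻¹ = kg⁻¹·m⁻²·s³·A²
  (d) [A] / [kg·m²·s⁻³·A⁻¹] = kg⁻¹·m⁻²·s³·A²
  (e) A·V⁻¹ = A·(J·C⁻¹)⁻¹ = kg⁻¹·m⁻²·s³·A²
All reduce to kg⁻¹·m⁻²·s³·A² except (b), which is kg⁻¹·m⁻²·s⁴·A².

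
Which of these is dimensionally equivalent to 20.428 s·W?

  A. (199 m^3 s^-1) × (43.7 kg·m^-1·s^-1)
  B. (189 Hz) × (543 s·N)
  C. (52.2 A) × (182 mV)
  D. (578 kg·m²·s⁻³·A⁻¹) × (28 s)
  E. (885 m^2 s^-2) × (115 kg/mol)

A.

Reference: W·s = J·s⁻¹·s = kg·m²·s⁻².
Each option:
  A. [m³·s⁻¹] · [kg·m⁻¹·s⁻¹] = kg·m²·s⁻²  ← same
  B. [s⁻¹] · [kg·m·s⁻¹] = kg·m·s⁻²
  C. [A] · [kg·m²·s⁻³·A⁻¹] = kg·m²·s⁻³
  D. [kg·m²·s⁻³·A⁻¹] · [s] = kg·m²·s⁻²·A⁻¹
  E. [m²·s⁻²] · [kg·mol⁻¹] = kg·m²·s⁻²·mol⁻¹
Only A. matches kg·m²·s⁻².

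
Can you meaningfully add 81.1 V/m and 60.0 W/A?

Reduce each to base SI dimensions:
  81.1 V/m:  V·m⁻¹ = J·C⁻¹·m⁻¹ = kg·m·s⁻³·A⁻¹
  60.0 W/A:  W·A⁻¹ = J·s⁻¹·A⁻¹ = kg·m²·s⁻³·A⁻¹
kg·m·s⁻³·A⁻¹ ≠ kg·m²·s⁻³·A⁻¹, so they cannot be added.

No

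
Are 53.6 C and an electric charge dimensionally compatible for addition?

In SI base units:
  53.6 C:  C = s·A
  an electric charge:  [electric charge] = s·A
Both are s·A, so they have the same dimensions and can be added.

Yes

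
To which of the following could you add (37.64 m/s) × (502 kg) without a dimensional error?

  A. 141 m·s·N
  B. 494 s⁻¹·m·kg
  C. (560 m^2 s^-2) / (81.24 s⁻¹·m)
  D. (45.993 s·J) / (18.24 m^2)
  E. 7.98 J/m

Reference: [m·s⁻¹] · [kg] = kg·m·s⁻¹.
Each option:
  A. N·m·s = kg·m·s⁻²·m·s = kg·m²·s⁻¹
  B. kg·m·s⁻¹  ← same
  C. [m²·s⁻²] / [m·s⁻¹] = m·s⁻¹
  D. [kg·m²·s⁻¹] / [m²] = kg·s⁻¹
  E. J·m⁻¹ = N·m·m⁻¹ = kg·m·s⁻²
Only B. matches kg·m·s⁻¹.

B.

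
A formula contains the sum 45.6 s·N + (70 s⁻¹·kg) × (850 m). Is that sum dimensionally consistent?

Yes

Expand each in SI base units:
  45.6 s·N:  N·s = kg·m·s⁻²·s = kg·m·s⁻¹
  (70 s⁻¹·kg) × (850 m):  [kg·s⁻¹] · [m] = kg·m·s⁻¹
Both are kg·m·s⁻¹, so they have the same dimensions and can be added.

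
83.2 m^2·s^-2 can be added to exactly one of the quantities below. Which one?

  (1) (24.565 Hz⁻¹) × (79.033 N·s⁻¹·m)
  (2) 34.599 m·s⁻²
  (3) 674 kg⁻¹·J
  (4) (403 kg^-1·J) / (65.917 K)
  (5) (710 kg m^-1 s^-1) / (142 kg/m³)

(3)

Reference: m²·s⁻².
Each option:
  (1) [s] · [kg·m²·s⁻³] = kg·m²·s⁻²
  (2) m·s⁻²
  (3) J·kg⁻¹ = N·m·kg⁻¹ = m²·s⁻²  ← same
  (4) [m²·s⁻²] / [K] = m²·s⁻²·K⁻¹
  (5) [kg·m⁻¹·s⁻¹] / [kg·m⁻³] = m²·s⁻¹
Only (3) matches m²·s⁻².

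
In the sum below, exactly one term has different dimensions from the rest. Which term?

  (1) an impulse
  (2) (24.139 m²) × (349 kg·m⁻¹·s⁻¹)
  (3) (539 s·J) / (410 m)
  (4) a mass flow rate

(4)

Expand each in SI base units:
  (1) [impulse] = kg·m·s⁻¹
  (2) [m²] · [kg·m⁻¹·s⁻¹] = kg·m·s⁻¹
  (3) [kg·m²·s⁻¹] / [m] = kg·m·s⁻¹
  (4) [mass flow rate] = kg·s⁻¹
All reduce to kg·m·s⁻¹ except (4), which is kg·s⁻¹.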